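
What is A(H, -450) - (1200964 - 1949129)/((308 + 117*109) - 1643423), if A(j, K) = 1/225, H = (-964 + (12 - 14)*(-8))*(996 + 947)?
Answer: -55568921/122277150 ≈ -0.45445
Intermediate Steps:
H = -1841964 (H = (-964 - 2*(-8))*1943 = (-964 + 16)*1943 = -948*1943 = -1841964)
A(j, K) = 1/225
A(H, -450) - (1200964 - 1949129)/((308 + 117*109) - 1643423) = 1/225 - (1200964 - 1949129)/((308 + 117*109) - 1643423) = 1/225 - (-748165)/((308 + 12753) - 1643423) = 1/225 - (-748165)/(13061 - 1643423) = 1/225 - (-748165)/(-1630362) = 1/225 - (-748165)*(-1)/1630362 = 1/225 - 1*748165/1630362 = 1/225 - 748165/1630362 = -55568921/122277150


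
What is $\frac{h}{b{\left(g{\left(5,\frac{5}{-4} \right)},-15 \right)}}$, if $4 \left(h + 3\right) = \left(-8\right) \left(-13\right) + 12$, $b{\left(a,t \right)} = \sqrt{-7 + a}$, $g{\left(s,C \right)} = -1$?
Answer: $- \frac{13 i \sqrt{2}}{2} \approx - 9.1924 i$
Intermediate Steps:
$h = 26$ ($h = -3 + \frac{\left(-8\right) \left(-13\right) + 12}{4} = -3 + \frac{104 + 12}{4} = -3 + \frac{1}{4} \cdot 116 = -3 + 29 = 26$)
$\frac{h}{b{\left(g{\left(5,\frac{5}{-4} \right)},-15 \right)}} = \frac{26}{\sqrt{-7 - 1}} = \frac{26}{\sqrt{-8}} = \frac{26}{2 i \sqrt{2}} = 26 \left(- \frac{i \sqrt{2}}{4}\right) = - \frac{13 i \sqrt{2}}{2}$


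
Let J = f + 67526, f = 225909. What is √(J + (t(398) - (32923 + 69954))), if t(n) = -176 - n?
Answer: 4*√11874 ≈ 435.87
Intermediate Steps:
J = 293435 (J = 225909 + 67526 = 293435)
√(J + (t(398) - (32923 + 69954))) = √(293435 + ((-176 - 1*398) - (32923 + 69954))) = √(293435 + ((-176 - 398) - 1*102877)) = √(293435 + (-574 - 102877)) = √(293435 - 103451) = √189984 = 4*√11874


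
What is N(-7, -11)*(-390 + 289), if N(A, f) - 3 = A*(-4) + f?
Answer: -2020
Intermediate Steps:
N(A, f) = 3 + f - 4*A (N(A, f) = 3 + (A*(-4) + f) = 3 + (-4*A + f) = 3 + (f - 4*A) = 3 + f - 4*A)
N(-7, -11)*(-390 + 289) = (3 - 11 - 4*(-7))*(-390 + 289) = (3 - 11 + 28)*(-101) = 20*(-101) = -2020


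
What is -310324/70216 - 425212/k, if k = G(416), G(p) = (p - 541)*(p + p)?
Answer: -75531569/228202000 ≈ -0.33099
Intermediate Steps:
G(p) = 2*p*(-541 + p) (G(p) = (-541 + p)*(2*p) = 2*p*(-541 + p))
k = -104000 (k = 2*416*(-541 + 416) = 2*416*(-125) = -104000)
-310324/70216 - 425212/k = -310324/70216 - 425212/(-104000) = -310324*1/70216 - 425212*(-1/104000) = -77581/17554 + 106303/26000 = -75531569/228202000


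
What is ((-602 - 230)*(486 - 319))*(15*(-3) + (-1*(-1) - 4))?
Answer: 6669312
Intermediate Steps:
((-602 - 230)*(486 - 319))*(15*(-3) + (-1*(-1) - 4)) = (-832*167)*(-45 + (1 - 4)) = -138944*(-45 - 3) = -138944*(-48) = 6669312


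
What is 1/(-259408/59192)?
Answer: -7399/32426 ≈ -0.22818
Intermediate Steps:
1/(-259408/59192) = 1/(-259408*1/59192) = 1/(-32426/7399) = -7399/32426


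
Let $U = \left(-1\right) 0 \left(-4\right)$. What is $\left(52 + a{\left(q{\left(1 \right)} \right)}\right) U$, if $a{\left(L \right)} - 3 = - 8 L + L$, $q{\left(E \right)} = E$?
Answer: $0$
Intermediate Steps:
$a{\left(L \right)} = 3 - 7 L$ ($a{\left(L \right)} = 3 + \left(- 8 L + L\right) = 3 - 7 L$)
$U = 0$ ($U = 0 \left(-4\right) = 0$)
$\left(52 + a{\left(q{\left(1 \right)} \right)}\right) U = \left(52 + \left(3 - 7\right)\right) 0 = \left(52 - 4\right) 0 = 48 \cdot 0 = 0$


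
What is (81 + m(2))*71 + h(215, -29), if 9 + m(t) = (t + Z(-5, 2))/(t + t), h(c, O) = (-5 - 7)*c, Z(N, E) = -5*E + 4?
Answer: 2461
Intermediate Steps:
Z(N, E) = 4 - 5*E
h(c, O) = -12*c
m(t) = -9 + (-6 + t)/(2*t) (m(t) = -9 + (t + (4 - 5*2))/(t + t) = -9 + (t + (4 - 10))/((2*t)) = -9 + (t - 6)*(1/(2*t)) = -9 + (-6 + t)*(1/(2*t)) = -9 + (-6 + t)/(2*t))
(81 + m(2))*71 + h(215, -29) = (81 + (-17/2 - 3/2))*71 - 12*215 = (81 + (-17/2 - 3*½))*71 - 2580 = (81 + (-17/2 - 3/2))*71 - 2580 = (81 - 10)*71 - 2580 = 71*71 - 2580 = 5041 - 2580 = 2461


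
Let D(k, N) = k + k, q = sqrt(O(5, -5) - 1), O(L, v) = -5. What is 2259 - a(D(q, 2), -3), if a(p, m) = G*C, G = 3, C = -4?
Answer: 2271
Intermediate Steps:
q = I*sqrt(6) (q = sqrt(-5 - 1) = sqrt(-6) = I*sqrt(6) ≈ 2.4495*I)
D(k, N) = 2*k
a(p, m) = -12 (a(p, m) = 3*(-4) = -12)
2259 - a(D(q, 2), -3) = 2259 - 1*(-12) = 2259 + 12 = 2271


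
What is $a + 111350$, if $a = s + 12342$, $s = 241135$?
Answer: $364827$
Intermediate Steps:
$a = 253477$ ($a = 241135 + 12342 = 253477$)
$a + 111350 = 253477 + 111350 = 364827$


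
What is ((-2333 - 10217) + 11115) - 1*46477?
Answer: -47912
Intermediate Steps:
((-2333 - 10217) + 11115) - 1*46477 = (-12550 + 11115) - 46477 = -1435 - 46477 = -47912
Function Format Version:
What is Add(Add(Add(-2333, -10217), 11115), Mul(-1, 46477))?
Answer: -47912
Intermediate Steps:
Add(Add(Add(-2333, -10217), 11115), Mul(-1, 46477)) = Add(Add(-12550, 11115), -46477) = Add(-1435, -46477) = -47912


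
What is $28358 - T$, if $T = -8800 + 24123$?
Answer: $13035$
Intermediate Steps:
$T = 15323$
$28358 - T = 28358 - 15323 = 13035$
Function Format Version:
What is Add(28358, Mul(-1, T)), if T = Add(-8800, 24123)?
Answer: 13035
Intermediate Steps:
T = 15323
Add(28358, Mul(-1, T)) = Add(28358, Mul(-1, 15323)) = Add(28358, -15323) = 13035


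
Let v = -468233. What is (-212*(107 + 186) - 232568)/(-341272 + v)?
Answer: 98228/269835 ≈ 0.36403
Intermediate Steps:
(-212*(107 + 186) - 232568)/(-341272 + v) = (-212*(107 + 186) - 232568)/(-341272 - 468233) = (-212*293 - 232568)/(-809505) = (-62116 - 232568)*(-1/809505) = -294684*(-1/809505) = 98228/269835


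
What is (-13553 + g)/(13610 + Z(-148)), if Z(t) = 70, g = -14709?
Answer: -14131/6840 ≈ -2.0659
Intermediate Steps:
(-13553 + g)/(13610 + Z(-148)) = (-13553 - 14709)/(13610 + 70) = -28262/13680 = -28262*1/13680 = -14131/6840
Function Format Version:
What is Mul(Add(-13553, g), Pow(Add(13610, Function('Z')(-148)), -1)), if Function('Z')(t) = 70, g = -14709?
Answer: Rational(-14131, 6840) ≈ -2.0659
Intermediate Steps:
Mul(Add(-13553, g), Pow(Add(13610, Function('Z')(-148)), -1)) = Mul(Add(-13553, -14709), Pow(Add(13610, 70), -1)) = Mul(-28262, Pow(13680, -1)) = Mul(-28262, Rational(1, 13680)) = Rational(-14131, 6840)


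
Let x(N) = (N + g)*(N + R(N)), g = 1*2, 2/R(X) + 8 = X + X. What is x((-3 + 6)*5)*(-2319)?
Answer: -6544218/11 ≈ -5.9493e+5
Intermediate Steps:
R(X) = 2/(-8 + 2*X) (R(X) = 2/(-8 + (X + X)) = 2/(-8 + 2*X))
g = 2
x(N) = (2 + N)*(N + 1/(-4 + N)) (x(N) = (N + 2)*(N + 1/(-4 + N)) = (2 + N)*(N + 1/(-4 + N)))
x((-3 + 6)*5)*(-2319) = ((2 + (-3 + 6)*5 + ((-3 + 6)*5)*(-4 + (-3 + 6)*5)*(2 + (-3 + 6)*5))/(-4 + (-3 + 6)*5))*(-2319) = ((2 + 3*5 + (3*5)*(-4 + 3*5)*(2 + 3*5))/(-4 + 3*5))*(-2319) = ((2 + 15 + 15*(-4 + 15)*(2 + 15))/(-4 + 15))*(-2319) = ((2 + 15 + 15*11*17)/11)*(-2319) = ((2 + 15 + 2805)/11)*(-2319) = ((1/11)*2822)*(-2319) = (2822/11)*(-2319) = -6544218/11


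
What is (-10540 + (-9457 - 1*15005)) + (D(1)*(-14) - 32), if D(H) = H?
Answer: -35048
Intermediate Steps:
(-10540 + (-9457 - 1*15005)) + (D(1)*(-14) - 32) = (-10540 + (-9457 - 1*15005)) + (1*(-14) - 32) = (-10540 + (-9457 - 15005)) + (-14 - 32) = (-10540 - 24462) - 46 = -35002 - 46 = -35048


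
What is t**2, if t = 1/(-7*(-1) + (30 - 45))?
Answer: 1/64 ≈ 0.015625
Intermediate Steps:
t = -1/8 (t = 1/(7 - 15) = 1/(-8) = -1/8 ≈ -0.12500)
t**2 = (-1/8)**2 = 1/64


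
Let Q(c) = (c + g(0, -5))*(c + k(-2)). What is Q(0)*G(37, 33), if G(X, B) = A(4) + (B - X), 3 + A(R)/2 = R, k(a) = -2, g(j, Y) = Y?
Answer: -20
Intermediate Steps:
A(R) = -6 + 2*R
G(X, B) = 2 + B - X (G(X, B) = (-6 + 2*4) + (B - X) = (-6 + 8) + (B - X) = 2 + (B - X) = 2 + B - X)
Q(c) = (-5 + c)*(-2 + c) (Q(c) = (c - 5)*(c - 2) = (-5 + c)*(-2 + c))
Q(0)*G(37, 33) = (10 + 0² - 7*0)*(2 + 33 - 1*37) = (10 + 0 + 0)*(2 + 33 - 37) = 10*(-2) = -20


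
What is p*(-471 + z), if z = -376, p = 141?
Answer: -119427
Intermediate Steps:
p*(-471 + z) = 141*(-471 - 376) = 141*(-847) = -119427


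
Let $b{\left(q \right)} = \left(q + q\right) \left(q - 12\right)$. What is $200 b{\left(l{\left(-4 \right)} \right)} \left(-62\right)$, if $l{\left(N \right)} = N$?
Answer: $-1587200$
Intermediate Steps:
$b{\left(q \right)} = 2 q \left(-12 + q\right)$
$200 b{\left(l{\left(-4 \right)} \right)} \left(-62\right) = 200 \cdot 2 \left(-4\right) \left(-12 - 4\right) \left(-62\right) = 200 \cdot 2 \left(-4\right) \left(-16\right) \left(-62\right) = 200 \cdot 128 \left(-62\right) = 25600 \left(-62\right) = -1587200$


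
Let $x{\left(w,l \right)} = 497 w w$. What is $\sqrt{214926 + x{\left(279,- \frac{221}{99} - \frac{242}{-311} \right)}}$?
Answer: $\sqrt{38901903} \approx 6237.1$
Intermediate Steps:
$x{\left(w,l \right)} = 497 w^{2}$
$\sqrt{214926 + x{\left(279,- \frac{221}{99} - \frac{242}{-311} \right)}} = \sqrt{214926 + 497 \cdot 279^{2}} = \sqrt{214926 + 497 \cdot 77841} = \sqrt{214926 + 38686977} = \sqrt{38901903}$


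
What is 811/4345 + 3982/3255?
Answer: 3988319/2828595 ≈ 1.4100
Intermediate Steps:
811/4345 + 3982/3255 = 3988319/2828595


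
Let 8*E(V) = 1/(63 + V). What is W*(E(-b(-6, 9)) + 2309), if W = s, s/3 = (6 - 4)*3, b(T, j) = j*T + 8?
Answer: 18121041/436 ≈ 41562.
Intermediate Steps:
b(T, j) = 8 + T*j (b(T, j) = T*j + 8 = 8 + T*j)
E(V) = 1/(8*(63 + V))
s = 18 (s = 3*((6 - 4)*3) = 3*(2*3) = 3*6 = 18)
W = 18
W*(E(-b(-6, 9)) + 2309) = 18*(1/(8*(63 - (8 - 6*9))) + 2309) = 18*(1/(8*(63 - (8 - 54))) + 2309) = 18*(1/(8*(63 - 1*(-46))) + 2309) = 18*(1/(8*(63 + 46)) + 2309) = 18*((⅛)/109 + 2309) = 18*((⅛)*(1/109) + 2309) = 18*(1/872 + 2309) = 18*(2013449/872) = 18121041/436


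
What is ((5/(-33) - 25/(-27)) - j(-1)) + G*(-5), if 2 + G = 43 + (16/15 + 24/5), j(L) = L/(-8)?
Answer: -555233/2376 ≈ -233.68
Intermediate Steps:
j(L) = -L/8 (j(L) = L*(-⅛) = -L/8)
G = 703/15 (G = -2 + (43 + (16/15 + 24/5)) = -2 + (43 + 88/15) = -2 + 733/15 = 703/15 ≈ 46.867)
((5/(-33) - 25/(-27)) - j(-1)) + G*(-5) = ((5/(-33) - 25/(-27)) - (-1)*(-1)/8) + (703/15)*(-5) = ((5*(-1/33) - 25*(-1/27)) - 1*⅛) - 703/3 = ((-5/33 + 25/27) - ⅛) - 703/3 = (230/297 - ⅛) - 703/3 = 1543/2376 - 703/3 = -555233/2376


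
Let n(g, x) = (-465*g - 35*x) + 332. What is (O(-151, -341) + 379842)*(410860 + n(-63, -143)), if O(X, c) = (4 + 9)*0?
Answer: 169216572264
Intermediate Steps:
O(X, c) = 0 (O(X, c) = 13*0 = 0)
n(g, x) = 332 - 465*g - 35*x
(O(-151, -341) + 379842)*(410860 + n(-63, -143)) = (0 + 379842)*(410860 + (332 - 465*(-63) - 35*(-143))) = 379842*(410860 + (332 + 29295 + 5005)) = 379842*(410860 + 34632) = 379842*445492 = 169216572264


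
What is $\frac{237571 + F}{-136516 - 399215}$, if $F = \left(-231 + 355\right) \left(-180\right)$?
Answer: $- \frac{215251}{535731} \approx -0.40179$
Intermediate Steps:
$F = -22320$ ($F = 124 \left(-180\right) = -22320$)
$\frac{237571 + F}{-136516 - 399215} = \frac{237571 - 22320}{-136516 - 399215} = \frac{215251}{-535731} = 215251 \left(- \frac{1}{535731}\right) = - \frac{215251}{535731}$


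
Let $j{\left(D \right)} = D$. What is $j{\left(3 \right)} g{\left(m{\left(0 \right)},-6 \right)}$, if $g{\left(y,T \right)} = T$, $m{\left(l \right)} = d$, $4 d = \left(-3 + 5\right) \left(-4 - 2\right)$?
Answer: $-18$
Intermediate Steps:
$d = -3$ ($d = \frac{\left(-3 + 5\right) \left(-4 - 2\right)}{4} = \frac{2 \left(-6\right)}{4} = \frac{1}{4} \left(-12\right) = -3$)
$m{\left(l \right)} = -3$
$j{\left(3 \right)} g{\left(m{\left(0 \right)},-6 \right)} = 3 \left(-6\right) = -18$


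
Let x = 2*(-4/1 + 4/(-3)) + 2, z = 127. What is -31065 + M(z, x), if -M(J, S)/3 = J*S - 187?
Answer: -27202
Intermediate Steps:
x = -26/3 (x = 2*(-4*1 + 4*(-⅓)) + 2 = 2*(-4 - 4/3) + 2 = 2*(-16/3) + 2 = -32/3 + 2 = -26/3 ≈ -8.6667)
M(J, S) = 561 - 3*J*S (M(J, S) = -3*(J*S - 187) = -3*(-187 + J*S) = 561 - 3*J*S)
-31065 + M(z, x) = -31065 + (561 - 3*127*(-26/3)) = -31065 + (561 + 3302) = -31065 + 3863 = -27202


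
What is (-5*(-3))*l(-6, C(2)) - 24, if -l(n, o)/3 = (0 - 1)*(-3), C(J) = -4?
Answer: -159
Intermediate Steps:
l(n, o) = -9 (l(n, o) = -3*(0 - 1)*(-3) = -(-3)*(-3) = -3*3 = -9)
(-5*(-3))*l(-6, C(2)) - 24 = -5*(-3)*(-9) - 24 = 15*(-9) - 24 = -135 - 24 = -159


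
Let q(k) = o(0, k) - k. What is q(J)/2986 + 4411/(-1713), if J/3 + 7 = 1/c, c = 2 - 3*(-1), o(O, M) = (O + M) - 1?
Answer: -13172959/5115018 ≈ -2.5753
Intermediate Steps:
o(O, M) = -1 + M + O (o(O, M) = (M + O) - 1 = -1 + M + O)
c = 5 (c = 2 + 3 = 5)
J = -102/5 (J = -21 + 3/5 = -21 + 3*(⅕) = -21 + ⅗ = -102/5 ≈ -20.400)
q(k) = -1 (q(k) = (-1 + k + 0) - k = (-1 + k) - k = -1)
q(J)/2986 + 4411/(-1713) = -1/2986 + 4411/(-1713) = -1*1/2986 + 4411*(-1/1713) = -1/2986 - 4411/1713 = -13172959/5115018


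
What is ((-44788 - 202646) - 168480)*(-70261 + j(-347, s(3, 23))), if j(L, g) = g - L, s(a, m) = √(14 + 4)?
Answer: 29078211396 - 1247742*√2 ≈ 2.9076e+10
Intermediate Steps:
s(a, m) = 3*√2 (s(a, m) = √18 = 3*√2)
((-44788 - 202646) - 168480)*(-70261 + j(-347, s(3, 23))) = ((-44788 - 202646) - 168480)*(-70261 + (3*√2 - 1*(-347))) = (-247434 - 168480)*(-70261 + (3*√2 + 347)) = -415914*(-70261 + (347 + 3*√2)) = -415914*(-69914 + 3*√2) = 29078211396 - 1247742*√2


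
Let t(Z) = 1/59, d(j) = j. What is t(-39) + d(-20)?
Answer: -1179/59 ≈ -19.983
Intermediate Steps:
t(Z) = 1/59
t(-39) + d(-20) = 1/59 - 20 = -1179/59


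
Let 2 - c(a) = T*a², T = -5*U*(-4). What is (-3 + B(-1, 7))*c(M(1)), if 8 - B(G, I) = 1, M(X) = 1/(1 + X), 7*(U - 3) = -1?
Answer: -344/7 ≈ -49.143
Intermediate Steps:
U = 20/7 (U = 3 + (⅐)*(-1) = 3 - ⅐ = 20/7 ≈ 2.8571)
B(G, I) = 7 (B(G, I) = 8 - 1*1 = 8 - 1 = 7)
T = 400/7 (T = -5*20/7*(-4) = -100/7*(-4) = 400/7 ≈ 57.143)
c(a) = 2 - 400*a²/7
(-3 + B(-1, 7))*c(M(1)) = (-3 + 7)*(2 - 400/(7*(1 + 1)²)) = 4*(2 - 400*(1/2)²/7) = 4*(2 - 400*(½)²/7) = 4*(2 - 400/7*¼) = 4*(2 - 100/7) = 4*(-86/7) = -344/7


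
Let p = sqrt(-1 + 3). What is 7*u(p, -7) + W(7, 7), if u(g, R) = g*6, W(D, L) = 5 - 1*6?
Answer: -1 + 42*sqrt(2) ≈ 58.397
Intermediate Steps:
p = sqrt(2) ≈ 1.4142
W(D, L) = -1 (W(D, L) = 5 - 6 = -1)
u(g, R) = 6*g
7*u(p, -7) + W(7, 7) = 7*(6*sqrt(2)) - 1 = 42*sqrt(2) - 1 = -1 + 42*sqrt(2)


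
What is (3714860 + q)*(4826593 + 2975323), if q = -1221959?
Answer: 19449404198316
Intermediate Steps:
(3714860 + q)*(4826593 + 2975323) = (3714860 - 1221959)*(4826593 + 2975323) = 2492901*7801916 = 19449404198316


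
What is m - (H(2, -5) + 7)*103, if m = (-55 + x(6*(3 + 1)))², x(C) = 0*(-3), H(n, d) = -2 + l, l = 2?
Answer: 2304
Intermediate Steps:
H(n, d) = 0 (H(n, d) = -2 + 2 = 0)
x(C) = 0
m = 3025 (m = (-55 + 0)² = (-55)² = 3025)
m - (H(2, -5) + 7)*103 = 3025 - (0 + 7)*103 = 3025 - 7*103 = 3025 - 1*721 = 3025 - 721 = 2304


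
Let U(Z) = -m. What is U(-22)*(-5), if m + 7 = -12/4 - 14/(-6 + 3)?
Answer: -80/3 ≈ -26.667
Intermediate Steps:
m = -16/3 (m = -7 + (-12/4 - 14/(-6 + 3)) = -7 + (-12*¼ - 14/(-3)) = -7 + (-3 - 14*(-⅓)) = -7 + (-3 + 14/3) = -7 + 5/3 = -16/3 ≈ -5.3333)
U(Z) = 16/3 (U(Z) = -1*(-16/3) = 16/3)
U(-22)*(-5) = (16/3)*(-5) = -80/3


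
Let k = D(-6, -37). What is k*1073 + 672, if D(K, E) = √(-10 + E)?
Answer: 672 + 1073*I*√47 ≈ 672.0 + 7356.1*I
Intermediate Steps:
k = I*√47 (k = √(-10 - 37) = √(-47) = I*√47 ≈ 6.8557*I)
k*1073 + 672 = (I*√47)*1073 + 672 = 1073*I*√47 + 672 = 672 + 1073*I*√47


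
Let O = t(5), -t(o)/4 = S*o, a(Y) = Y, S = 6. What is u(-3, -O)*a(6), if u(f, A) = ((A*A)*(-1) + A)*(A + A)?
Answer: -20563200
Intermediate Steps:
t(o) = -24*o
O = -120 (O = -24*5 = -120)
u(f, A) = 2*A*(A - A²) (u(f, A) = (A²*(-1) + A)*(2*A) = (-A² + A)*(2*A) = (A - A²)*(2*A) = 2*A*(A - A²))
u(-3, -O)*a(6) = (2*(-1*(-120))²*(1 - (-1)*(-120)))*6 = (2*120²*(1 - 1*120))*6 = (2*14400*(1 - 120))*6 = (2*14400*(-119))*6 = -3427200*6 = -20563200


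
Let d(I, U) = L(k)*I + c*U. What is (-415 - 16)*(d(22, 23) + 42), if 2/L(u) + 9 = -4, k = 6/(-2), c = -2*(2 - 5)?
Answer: -989576/13 ≈ -76121.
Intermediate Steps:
c = 6 (c = -2*(-3) = 6)
k = -3 (k = 6*(-½) = -3)
L(u) = -2/13 (L(u) = 2/(-9 - 4) = 2/(-13) = 2*(-1/13) = -2/13)
d(I, U) = 6*U - 2*I/13 (d(I, U) = -2*I/13 + 6*U = 6*U - 2*I/13)
(-415 - 16)*(d(22, 23) + 42) = (-415 - 16)*((6*23 - 2/13*22) + 42) = -431*((138 - 44/13) + 42) = -431*(1750/13 + 42) = -431*2296/13 = -989576/13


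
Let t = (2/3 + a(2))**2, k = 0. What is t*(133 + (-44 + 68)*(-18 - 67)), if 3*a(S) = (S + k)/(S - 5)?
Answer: -30512/81 ≈ -376.69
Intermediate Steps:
a(S) = S/(3*(-5 + S)) (a(S) = ((S + 0)/(S - 5))/3 = (S/(-5 + S))/3 = S/(3*(-5 + S)))
t = 16/81 (t = (2/3 + (1/3)*2/(-5 + 2))**2 = (2*(1/3) + (1/3)*2/(-3))**2 = (2/3 + (1/3)*2*(-1/3))**2 = (2/3 - 2/9)**2 = (4/9)**2 = 16/81 ≈ 0.19753)
t*(133 + (-44 + 68)*(-18 - 67)) = 16*(133 + (-44 + 68)*(-18 - 67))/81 = 16*(133 + 24*(-85))/81 = 16*(133 - 2040)/81 = (16/81)*(-1907) = -30512/81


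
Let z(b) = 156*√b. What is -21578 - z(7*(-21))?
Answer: -21578 - 1092*I*√3 ≈ -21578.0 - 1891.4*I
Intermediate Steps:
-21578 - z(7*(-21)) = -21578 - 156*√(7*(-21)) = -21578 - 156*√(-147) = -21578 - 156*7*I*√3 = -21578 - 1092*I*√3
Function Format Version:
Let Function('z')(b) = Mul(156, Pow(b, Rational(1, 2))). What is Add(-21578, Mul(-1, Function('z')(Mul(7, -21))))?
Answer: Add(-21578, Mul(-1092, I, Pow(3, Rational(1, 2)))) ≈ Add(-21578., Mul(-1891.4, I))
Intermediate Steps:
Add(-21578, Mul(-1, Function('z')(Mul(7, -21)))) = Add(-21578, Mul(-1, Mul(156, Pow(Mul(7, -21), Rational(1, 2))))) = Add(-21578, Mul(-1, Mul(156, Pow(-147, Rational(1, 2))))) = Add(-21578, Mul(-1, Mul(156, Mul(7, I, Pow(3, Rational(1, 2)))))) = Add(-21578, Mul(-1, Mul(1092, I, Pow(3, Rational(1, 2))))) = Add(-21578, Mul(-1092, I, Pow(3, Rational(1, 2))))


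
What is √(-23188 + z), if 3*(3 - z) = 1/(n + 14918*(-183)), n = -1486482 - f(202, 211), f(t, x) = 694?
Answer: I*√3711007451906466990/12651510 ≈ 152.27*I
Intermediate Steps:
n = -1487176 (n = -1486482 - 1*694 = -1486482 - 694 = -1487176)
z = 37954531/12651510 (z = 3 - 1/(3*(-1487176 + 14918*(-183))) = 3 - 1/(3*(-1487176 - 2729994)) = 3 - ⅓/(-4217170) = 3 - ⅓*(-1/4217170) = 3 + 1/12651510 = 37954531/12651510 ≈ 3.0000)
√(-23188 + z) = √(-23188 + 37954531/12651510) = √(-293325259349/12651510) = I*√3711007451906466990/12651510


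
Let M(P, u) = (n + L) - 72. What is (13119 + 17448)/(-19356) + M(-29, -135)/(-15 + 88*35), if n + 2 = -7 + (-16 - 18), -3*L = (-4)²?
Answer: -96017027/59326140 ≈ -1.6185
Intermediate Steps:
L = -16/3 (L = -⅓*(-4)² = -⅓*16 = -16/3 ≈ -5.3333)
n = -43 (n = -2 + (-7 + (-16 - 18)) = -2 + (-7 - 34) = -2 - 41 = -43)
M(P, u) = -361/3 (M(P, u) = (-43 - 16/3) - 72 = -145/3 - 72 = -361/3)
(13119 + 17448)/(-19356) + M(-29, -135)/(-15 + 88*35) = (13119 + 17448)/(-19356) - 361/(3*(-15 + 88*35)) = 30567*(-1/19356) - 361/(3*(-15 + 3080)) = -10189/6452 - 361/3/3065 = -10189/6452 - 361/3*1/3065 = -10189/6452 - 361/9195 = -96017027/59326140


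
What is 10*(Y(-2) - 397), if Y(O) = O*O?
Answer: -3930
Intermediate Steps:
Y(O) = O²
10*(Y(-2) - 397) = 10*((-2)² - 397) = 10*(4 - 397) = 10*(-393) = -3930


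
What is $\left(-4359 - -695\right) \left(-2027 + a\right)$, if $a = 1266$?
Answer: $2788304$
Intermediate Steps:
$\left(-4359 - -695\right) \left(-2027 + a\right) = \left(-4359 - -695\right) \left(-2027 + 1266\right) = \left(-4359 + 695\right) \left(-761\right) = \left(-3664\right) \left(-761\right) = 2788304$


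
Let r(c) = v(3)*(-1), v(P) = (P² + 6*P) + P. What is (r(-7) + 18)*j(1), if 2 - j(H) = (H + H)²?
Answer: 24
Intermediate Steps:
v(P) = P² + 7*P
j(H) = 2 - 4*H² (j(H) = 2 - (H + H)² = 2 - (2*H)² = 2 - 4*H²)
r(c) = -30 (r(c) = (3*(7 + 3))*(-1) = (3*10)*(-1) = 30*(-1) = -30)
(r(-7) + 18)*j(1) = (-30 + 18)*(2 - 4*1²) = -12*(2 - 4*1) = -12*(2 - 4) = -12*(-2) = 24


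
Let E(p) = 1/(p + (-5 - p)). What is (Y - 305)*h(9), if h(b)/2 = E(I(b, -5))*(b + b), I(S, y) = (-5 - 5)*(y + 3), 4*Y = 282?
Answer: 8442/5 ≈ 1688.4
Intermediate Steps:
Y = 141/2 (Y = (1/4)*282 = 141/2 ≈ 70.500)
I(S, y) = -30 - 10*y (I(S, y) = -10*(3 + y) = -30 - 10*y)
E(p) = -1/5 (E(p) = 1/(-5) = -1/5)
h(b) = -4*b/5 (h(b) = 2*(-(b + b)/5) = 2*(-2*b/5) = -4*b/5)
(Y - 305)*h(9) = (141/2 - 305)*(-4/5*9) = -469/2*(-36/5) = 8442/5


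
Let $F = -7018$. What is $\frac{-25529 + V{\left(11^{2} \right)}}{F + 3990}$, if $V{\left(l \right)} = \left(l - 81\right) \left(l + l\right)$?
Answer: $\frac{15849}{3028} \approx 5.2341$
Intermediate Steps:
$V{\left(l \right)} = 2 l \left(-81 + l\right)$ ($V{\left(l \right)} = \left(-81 + l\right) 2 l = 2 l \left(-81 + l\right)$)
$\frac{-25529 + V{\left(11^{2} \right)}}{F + 3990} = \frac{-25529 + 2 \cdot 11^{2} \left(-81 + 11^{2}\right)}{-7018 + 3990} = \frac{-25529 + 2 \cdot 121 \left(-81 + 121\right)}{-3028} = \left(-25529 + 2 \cdot 121 \cdot 40\right) \left(- \frac{1}{3028}\right) = \left(-25529 + 9680\right) \left(- \frac{1}{3028}\right) = \left(-15849\right) \left(- \frac{1}{3028}\right) = \frac{15849}{3028}$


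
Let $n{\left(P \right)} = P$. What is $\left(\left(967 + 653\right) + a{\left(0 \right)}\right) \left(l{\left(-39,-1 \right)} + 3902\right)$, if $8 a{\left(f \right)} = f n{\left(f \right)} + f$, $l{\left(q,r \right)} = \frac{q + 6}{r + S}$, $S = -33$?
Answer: $\frac{107487810}{17} \approx 6.3228 \cdot 10^{6}$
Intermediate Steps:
$l{\left(q,r \right)} = \frac{6 + q}{-33 + r}$ ($l{\left(q,r \right)} = \frac{q + 6}{r - 33} = \frac{6 + q}{-33 + r}$)
$a{\left(f \right)} = \frac{f}{8} + \frac{f^{2}}{8}$ ($a{\left(f \right)} = \frac{f f + f}{8} = \frac{f^{2} + f}{8} = \frac{f + f^{2}}{8} = \frac{f}{8} + \frac{f^{2}}{8}$)
$\left(\left(967 + 653\right) + a{\left(0 \right)}\right) \left(l{\left(-39,-1 \right)} + 3902\right) = \left(\left(967 + 653\right) + \frac{1}{8} \cdot 0 \left(1 + 0\right)\right) \left(\frac{6 - 39}{-33 - 1} + 3902\right) = \left(1620 + \frac{1}{8} \cdot 0 \cdot 1\right) \left(\frac{1}{-34} \left(-33\right) + 3902\right) = \left(1620 + 0\right) \left(\left(- \frac{1}{34}\right) \left(-33\right) + 3902\right) = 1620 \left(\frac{33}{34} + 3902\right) = 1620 \cdot \frac{132701}{34} = \frac{107487810}{17}$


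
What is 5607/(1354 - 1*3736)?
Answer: -1869/794 ≈ -2.3539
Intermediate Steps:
5607/(1354 - 1*3736) = 5607/(1354 - 3736) = 5607/(-2382) = 5607*(-1/2382) = -1869/794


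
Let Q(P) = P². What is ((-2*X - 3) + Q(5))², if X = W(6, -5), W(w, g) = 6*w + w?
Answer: 3844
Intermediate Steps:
W(w, g) = 7*w
X = 42 (X = 7*6 = 42)
((-2*X - 3) + Q(5))² = ((-2*42 - 3) + 5²)² = ((-84 - 3) + 25)² = (-87 + 25)² = (-62)² = 3844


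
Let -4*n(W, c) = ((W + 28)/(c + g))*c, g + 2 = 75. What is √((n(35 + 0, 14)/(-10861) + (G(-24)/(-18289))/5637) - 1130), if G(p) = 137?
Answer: I*√4765955228881215763457033867670/64943516694234 ≈ 33.615*I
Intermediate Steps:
g = 73 (g = -2 + 75 = 73)
n(W, c) = -c*(28 + W)/(4*(73 + c)) (n(W, c) = -(W + 28)/(c + 73)*c/4 = -(28 + W)/(73 + c)*c/4 = -c*(28 + W)/(4*(73 + c)))
√((n(35 + 0, 14)/(-10861) + (G(-24)/(-18289))/5637) - 1130) = √((-1*14*(28 + (35 + 0))/(292 + 4*14)/(-10861) + (137/(-18289))/5637) - 1130) = √((-1*14*(28 + 35)/(292 + 56)*(-1/10861) + (137*(-1/18289))*(1/5637)) - 1130) = √((-1*14*63/348*(-1/10861) - 137/18289*1/5637) - 1130) = √((-1*14*1/348*63*(-1/10861) - 137/103095093) - 1130) = √((-147/58*(-1/10861) - 137/103095093) - 1130) = √((147/629938 - 137/103095093) - 1130) = √(15068677165/64943516694234 - 1130) = √(-73386158795807255/64943516694234) = I*√4765955228881215763457033867670/64943516694234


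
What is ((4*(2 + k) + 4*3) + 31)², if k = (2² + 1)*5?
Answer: 22801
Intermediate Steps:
k = 25 (k = (4 + 1)*5 = 5*5 = 25)
((4*(2 + k) + 4*3) + 31)² = ((4*(2 + 25) + 4*3) + 31)² = ((4*27 + 12) + 31)² = ((108 + 12) + 31)² = (120 + 31)² = 151² = 22801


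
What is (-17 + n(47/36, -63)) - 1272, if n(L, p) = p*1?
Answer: -1352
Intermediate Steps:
n(L, p) = p
(-17 + n(47/36, -63)) - 1272 = (-17 - 63) - 1272 = -80 - 1272 = -1352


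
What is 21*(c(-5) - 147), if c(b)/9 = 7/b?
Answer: -16758/5 ≈ -3351.6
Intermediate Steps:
c(b) = 63/b (c(b) = 9*(7/b) = 63/b)
21*(c(-5) - 147) = 21*(63/(-5) - 147) = 21*(63*(-1/5) - 147) = 21*(-63/5 - 147) = 21*(-798/5) = -16758/5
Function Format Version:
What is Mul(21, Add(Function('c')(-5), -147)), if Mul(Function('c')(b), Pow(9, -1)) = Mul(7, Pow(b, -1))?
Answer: Rational(-16758, 5) ≈ -3351.6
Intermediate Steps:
Function('c')(b) = Mul(63, Pow(b, -1)) (Function('c')(b) = Mul(9, Mul(7, Pow(b, -1))) = Mul(63, Pow(b, -1)))
Mul(21, Add(Function('c')(-5), -147)) = Mul(21, Add(Mul(63, Pow(-5, -1)), -147)) = Mul(21, Add(Mul(63, Rational(-1, 5)), -147)) = Mul(21, Add(Rational(-63, 5), -147)) = Mul(21, Rational(-798, 5)) = Rational(-16758, 5)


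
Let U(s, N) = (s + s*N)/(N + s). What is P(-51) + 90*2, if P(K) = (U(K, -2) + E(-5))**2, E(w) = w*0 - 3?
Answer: 549720/2809 ≈ 195.70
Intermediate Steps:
U(s, N) = (s + N*s)/(N + s)
E(w) = -3 (E(w) = 0 - 3 = -3)
P(K) = (-3 - K/(-2 + K))**2 (P(K) = (K*(1 - 2)/(-2 + K) - 3)**2 = (K*(-1)/(-2 + K) - 3)**2 = (-K/(-2 + K) - 3)**2 = (-3 - K/(-2 + K))**2)
P(-51) + 90*2 = 4*(3 - 2*(-51))**2/(-2 - 51)**2 + 90*2 = 4*(3 + 102)**2/(-53)**2 + 180 = 4*(1/2809)*105**2 + 180 = 4*(1/2809)*11025 + 180 = 44100/2809 + 180 = 549720/2809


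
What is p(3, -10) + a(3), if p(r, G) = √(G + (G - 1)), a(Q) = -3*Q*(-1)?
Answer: 9 + I*√21 ≈ 9.0 + 4.5826*I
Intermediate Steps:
a(Q) = 3*Q
p(r, G) = √(-1 + 2*G) (p(r, G) = √(G + (-1 + G)) = √(-1 + 2*G))
p(3, -10) + a(3) = √(-1 + 2*(-10)) + 3*3 = √(-1 - 20) + 9 = √(-21) + 9 = I*√21 + 9 = 9 + I*√21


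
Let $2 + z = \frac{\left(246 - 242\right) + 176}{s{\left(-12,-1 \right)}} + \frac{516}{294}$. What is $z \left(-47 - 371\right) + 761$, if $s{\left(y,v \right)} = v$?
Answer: $\frac{3729065}{49} \approx 76103.0$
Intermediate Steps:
$z = - \frac{8832}{49}$ ($z = -2 + \left(\frac{\left(246 - 242\right) + 176}{-1} + \frac{516}{294}\right) = -2 + \left(\left(4 + 176\right) \left(-1\right) + 516 \cdot \frac{1}{294}\right) = -2 + \left(180 \left(-1\right) + \frac{86}{49}\right) = -2 + \left(-180 + \frac{86}{49}\right) = -2 - \frac{8734}{49} = - \frac{8832}{49} \approx -180.24$)
$z \left(-47 - 371\right) + 761 = - \frac{8832 \left(-47 - 371\right)}{49} + 761 = \left(- \frac{8832}{49}\right) \left(-418\right) + 761 = \frac{3691776}{49} + 761 = \frac{3729065}{49}$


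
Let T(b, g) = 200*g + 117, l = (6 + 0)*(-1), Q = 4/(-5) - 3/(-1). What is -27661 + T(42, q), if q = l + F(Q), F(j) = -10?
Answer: -30744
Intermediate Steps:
Q = 11/5 (Q = 4*(-1/5) - 3*(-1) = -4/5 + 3 = 11/5 ≈ 2.2000)
l = -6 (l = 6*(-1) = -6)
q = -16 (q = -6 - 10 = -16)
T(b, g) = 117 + 200*g
-27661 + T(42, q) = -27661 + (117 + 200*(-16)) = -27661 + (117 - 3200) = -27661 - 3083 = -30744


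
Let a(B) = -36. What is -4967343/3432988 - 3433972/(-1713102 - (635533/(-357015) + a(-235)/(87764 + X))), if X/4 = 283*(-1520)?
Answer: 79652622384530106573801/142851065381864890302044 ≈ 0.55759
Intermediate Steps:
X = -1720640 (X = 4*(283*(-1520)) = 4*(-430160) = -1720640)
-4967343/3432988 - 3433972/(-1713102 - (635533/(-357015) + a(-235)/(87764 + X))) = -4967343/3432988 - 3433972/(-1713102 - (635533/(-357015) - 36/(87764 - 1720640))) = -4967343*1/3432988 - 3433972/(-1713102 - (635533*(-1/357015) - 36/(-1632876))) = -4967343/3432988 - 3433972/(-1713102 - (-635533/357015 - 36*(-1/1632876))) = -4967343/3432988 - 3433972/(-1713102 - (-635533/357015 + 3/136073)) = -4967343/3432988 - 3433972/(-1713102 - 1*(-86477810864/48580102095)) = -4967343/3432988 - 3433972/(-1713102 + 86477810864/48580102095) = -4967343/3432988 - 3433972/(-83222583581337826/48580102095) = -4967343/3432988 - 3433972*(-48580102095/83222583581337826) = -4967343/3432988 + 83411355175685670/41611291790668913 = 79652622384530106573801/142851065381864890302044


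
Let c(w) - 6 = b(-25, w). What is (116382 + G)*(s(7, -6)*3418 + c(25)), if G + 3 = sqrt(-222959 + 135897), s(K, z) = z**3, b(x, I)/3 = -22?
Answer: -85928201892 - 738348*I*sqrt(87062) ≈ -8.5928e+10 - 2.1786e+8*I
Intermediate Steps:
b(x, I) = -66 (b(x, I) = 3*(-22) = -66)
c(w) = -60 (c(w) = 6 - 66 = -60)
G = -3 + I*sqrt(87062) (G = -3 + sqrt(-222959 + 135897) = -3 + sqrt(-87062) = -3 + I*sqrt(87062) ≈ -3.0 + 295.06*I)
(116382 + G)*(s(7, -6)*3418 + c(25)) = (116382 + (-3 + I*sqrt(87062)))*((-6)**3*3418 - 60) = (116379 + I*sqrt(87062))*(-216*3418 - 60) = (116379 + I*sqrt(87062))*(-738288 - 60) = (116379 + I*sqrt(87062))*(-738348) = -85928201892 - 738348*I*sqrt(87062)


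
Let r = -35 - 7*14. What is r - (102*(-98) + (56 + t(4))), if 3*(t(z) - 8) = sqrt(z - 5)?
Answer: 9799 - I/3 ≈ 9799.0 - 0.33333*I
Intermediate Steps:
r = -133 (r = -35 - 98 = -133)
t(z) = 8 + sqrt(-5 + z)/3 (t(z) = 8 + sqrt(z - 5)/3 = 8 + sqrt(-5 + z)/3)
r - (102*(-98) + (56 + t(4))) = -133 - (102*(-98) + (56 + (8 + sqrt(-5 + 4)/3))) = -133 - (-9996 + (56 + (8 + sqrt(-1)/3))) = -133 - (-9996 + (56 + (8 + I/3))) = -133 - (-9996 + (64 + I/3)) = -133 - (-9932 + I/3) = -133 + (9932 - I/3) = 9799 - I/3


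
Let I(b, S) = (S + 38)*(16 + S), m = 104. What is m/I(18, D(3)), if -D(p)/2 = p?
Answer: 13/40 ≈ 0.32500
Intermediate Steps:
D(p) = -2*p
I(b, S) = (16 + S)*(38 + S) (I(b, S) = (38 + S)*(16 + S) = (16 + S)*(38 + S))
m/I(18, D(3)) = 104/(608 + (-2*3)**2 + 54*(-2*3)) = 104/(608 + (-6)**2 + 54*(-6)) = 104/(608 + 36 - 324) = 104/320 = 104*(1/320) = 13/40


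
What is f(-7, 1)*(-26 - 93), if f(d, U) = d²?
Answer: -5831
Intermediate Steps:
f(-7, 1)*(-26 - 93) = (-7)²*(-26 - 93) = 49*(-119) = -5831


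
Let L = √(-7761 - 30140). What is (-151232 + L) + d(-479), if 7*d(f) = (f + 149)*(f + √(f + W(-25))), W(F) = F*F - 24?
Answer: -900554/7 - 330*√122/7 + I*√37901 ≈ -1.2917e+5 + 194.68*I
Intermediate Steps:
W(F) = -24 + F² (W(F) = F² - 24 = -24 + F²)
L = I*√37901 (L = √(-37901) = I*√37901 ≈ 194.68*I)
d(f) = (149 + f)*(f + √(601 + f))/7 (d(f) = ((f + 149)*(f + √(f + (-24 + (-25)²))))/7 = ((149 + f)*(f + √(f + (-24 + 625))))/7 = ((149 + f)*(f + √(f + 601)))/7 = ((149 + f)*(f + √(601 + f)))/7 = (149 + f)*(f + √(601 + f))/7)
(-151232 + L) + d(-479) = (-151232 + I*√37901) + ((⅐)*(-479)² + (149/7)*(-479) + 149*√(601 - 479)/7 + (⅐)*(-479)*√(601 - 479)) = (-151232 + I*√37901) + ((⅐)*229441 - 71371/7 + 149*√122/7 + (⅐)*(-479)*√122) = (-151232 + I*√37901) + (229441/7 - 71371/7 + 149*√122/7 - 479*√122/7) = (-151232 + I*√37901) + (158070/7 - 330*√122/7) = -900554/7 - 330*√122/7 + I*√37901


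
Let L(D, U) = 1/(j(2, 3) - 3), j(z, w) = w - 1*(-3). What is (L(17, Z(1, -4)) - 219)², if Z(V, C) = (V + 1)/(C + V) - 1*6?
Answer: 430336/9 ≈ 47815.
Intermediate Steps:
j(z, w) = 3 + w (j(z, w) = w + 3 = 3 + w)
Z(V, C) = -6 + (1 + V)/(C + V) (Z(V, C) = (1 + V)/(C + V) - 6 = -6 + (1 + V)/(C + V))
L(D, U) = ⅓ (L(D, U) = 1/((3 + 3) - 3) = 1/(6 - 3) = 1/3 = ⅓)
(L(17, Z(1, -4)) - 219)² = (⅓ - 219)² = (-656/3)² = 430336/9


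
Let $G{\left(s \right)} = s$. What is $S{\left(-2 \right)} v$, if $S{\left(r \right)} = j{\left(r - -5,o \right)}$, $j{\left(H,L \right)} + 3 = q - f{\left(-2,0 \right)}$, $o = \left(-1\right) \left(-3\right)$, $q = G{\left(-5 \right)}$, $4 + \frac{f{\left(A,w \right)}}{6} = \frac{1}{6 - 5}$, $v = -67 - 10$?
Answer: $-770$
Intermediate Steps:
$v = -77$ ($v = -67 - 10 = -77$)
$f{\left(A,w \right)} = -18$ ($f{\left(A,w \right)} = -24 + \frac{6}{6 - 5} = -24 + \frac{6}{1} = -24 + 6 \cdot 1 = -24 + 6 = -18$)
$q = -5$
$o = 3$
$j{\left(H,L \right)} = 10$ ($j{\left(H,L \right)} = -3 - -13 = -3 + \left(-5 + 18\right) = -3 + 13 = 10$)
$S{\left(r \right)} = 10$
$S{\left(-2 \right)} v = 10 \left(-77\right) = -770$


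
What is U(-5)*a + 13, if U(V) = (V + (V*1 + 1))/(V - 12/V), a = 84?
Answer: 3949/13 ≈ 303.77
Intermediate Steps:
U(V) = (1 + 2*V)/(V - 12/V) (U(V) = (V + (V + 1))/(V - 12/V) = (V + (1 + V))/(V - 12/V) = (1 + 2*V)/(V - 12/V))
U(-5)*a + 13 = -5*(1 + 2*(-5))/(-12 + (-5)²)*84 + 13 = -5*(1 - 10)/(-12 + 25)*84 + 13 = -5*(-9)/13*84 + 13 = -5*1/13*(-9)*84 + 13 = (45/13)*84 + 13 = 3780/13 + 13 = 3949/13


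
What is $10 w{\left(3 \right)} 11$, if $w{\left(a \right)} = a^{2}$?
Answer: $990$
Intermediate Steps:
$10 w{\left(3 \right)} 11 = 10 \cdot 3^{2} \cdot 11 = 10 \cdot 9 \cdot 11 = 90 \cdot 11 = 990$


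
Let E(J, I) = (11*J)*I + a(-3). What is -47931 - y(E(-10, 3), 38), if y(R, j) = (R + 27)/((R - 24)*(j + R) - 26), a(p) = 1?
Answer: -4922369605/102697 ≈ -47931.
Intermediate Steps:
E(J, I) = 1 + 11*I*J (E(J, I) = (11*J)*I + 1 = 11*I*J + 1 = 1 + 11*I*J)
y(R, j) = (27 + R)/(-26 + (-24 + R)*(R + j)) (y(R, j) = (27 + R)/((-24 + R)*(R + j) - 26) = (27 + R)/(-26 + (-24 + R)*(R + j)))
-47931 - y(E(-10, 3), 38) = -47931 - (27 + (1 + 11*3*(-10)))/(-26 + (1 + 11*3*(-10))² - 24*(1 + 11*3*(-10)) - 24*38 + (1 + 11*3*(-10))*38) = -47931 - (27 + (1 - 330))/(-26 + (1 - 330)² - 24*(1 - 330) - 912 + (1 - 330)*38) = -47931 - (27 - 329)/(-26 + (-329)² - 24*(-329) - 912 - 329*38) = -47931 - (-302)/(-26 + 108241 + 7896 - 912 - 12502) = -47931 - (-302)/102697 = -47931 - 1*(-302/102697) = -47931 + 302/102697 = -4922369605/102697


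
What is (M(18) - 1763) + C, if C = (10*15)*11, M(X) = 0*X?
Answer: -113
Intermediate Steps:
M(X) = 0
C = 1650 (C = 150*11 = 1650)
(M(18) - 1763) + C = (0 - 1763) + 1650 = -1763 + 1650 = -113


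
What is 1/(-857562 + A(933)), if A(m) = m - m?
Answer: -1/857562 ≈ -1.1661e-6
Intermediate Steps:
A(m) = 0
1/(-857562 + A(933)) = 1/(-857562 + 0) = 1/(-857562) = -1/857562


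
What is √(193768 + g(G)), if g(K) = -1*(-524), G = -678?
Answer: 6*√5397 ≈ 440.79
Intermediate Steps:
g(K) = 524
√(193768 + g(G)) = √(193768 + 524) = √194292 = 6*√5397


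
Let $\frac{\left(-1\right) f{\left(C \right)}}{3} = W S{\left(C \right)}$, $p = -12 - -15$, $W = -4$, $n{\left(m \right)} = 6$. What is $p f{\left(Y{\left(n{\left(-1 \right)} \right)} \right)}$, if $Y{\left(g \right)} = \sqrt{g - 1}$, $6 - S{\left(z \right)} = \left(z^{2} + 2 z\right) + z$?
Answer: $36 - 108 \sqrt{5} \approx -205.5$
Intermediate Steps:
$S{\left(z \right)} = 6 - z^{2} - 3 z$ ($S{\left(z \right)} = 6 - \left(\left(z^{2} + 2 z\right) + z\right) = 6 - \left(z^{2} + 3 z\right) = 6 - z^{2} - 3 z$)
$Y{\left(g \right)} = \sqrt{-1 + g}$
$p = 3$ ($p = -12 + 15 = 3$)
$f{\left(C \right)} = 72 - 36 C - 12 C^{2}$ ($f{\left(C \right)} = - 3 \left(- 4 \left(6 - C^{2} - 3 C\right)\right) = - 3 \left(-24 + 4 C^{2} + 12 C\right) = 72 - 36 C - 12 C^{2}$)
$p f{\left(Y{\left(n{\left(-1 \right)} \right)} \right)} = 3 \left(72 - 36 \sqrt{-1 + 6} - 12 \left(\sqrt{-1 + 6}\right)^{2}\right) = 3 \left(72 - 36 \sqrt{5} - 12 \left(\sqrt{5}\right)^{2}\right) = 3 \left(72 - 36 \sqrt{5} - 60\right) = 3 \left(12 - 36 \sqrt{5}\right) = 36 - 108 \sqrt{5}$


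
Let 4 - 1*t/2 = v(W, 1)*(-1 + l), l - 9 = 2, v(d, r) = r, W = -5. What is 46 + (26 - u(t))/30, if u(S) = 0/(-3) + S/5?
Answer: 3521/75 ≈ 46.947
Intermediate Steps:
l = 11 (l = 9 + 2 = 11)
t = -12 (t = 8 - 2*(-1 + 11) = 8 - 2*10 = 8 - 20 = -12)
u(S) = S/5 (u(S) = 0*(-⅓) + S*(⅕) = 0 + S/5 = S/5)
46 + (26 - u(t))/30 = 46 + (26 - (-12)/5)/30 = 46 + (26 - 1*(-12/5))*(1/30) = 46 + (26 + 12/5)*(1/30) = 46 + (142/5)*(1/30) = 46 + 71/75 = 3521/75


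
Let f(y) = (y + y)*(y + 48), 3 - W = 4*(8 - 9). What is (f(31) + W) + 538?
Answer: 5443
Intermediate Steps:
W = 7 (W = 3 - 4*(8 - 9) = 3 - 4*(-1) = 3 - 1*(-4) = 3 + 4 = 7)
f(y) = 2*y*(48 + y) (f(y) = (2*y)*(48 + y) = 2*y*(48 + y))
(f(31) + W) + 538 = (2*31*(48 + 31) + 7) + 538 = (2*31*79 + 7) + 538 = (4898 + 7) + 538 = 4905 + 538 = 5443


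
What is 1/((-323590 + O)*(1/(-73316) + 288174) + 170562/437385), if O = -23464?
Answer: -5344553110/534519121708639798663 ≈ -9.9988e-12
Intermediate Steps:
1/((-323590 + O)*(1/(-73316) + 288174) + 170562/437385) = 1/((-323590 - 23464)*(1/(-73316) + 288174) + 170562/437385) = 1/(-347054*(-1/73316 + 288174) + 170562*(1/437385)) = 1/(-347054*21127764983/73316 + 56854/145795) = 1/(-3666237674205041/36658 + 56854/145795) = 1/(-534519121708639798663/5344553110) = -5344553110/534519121708639798663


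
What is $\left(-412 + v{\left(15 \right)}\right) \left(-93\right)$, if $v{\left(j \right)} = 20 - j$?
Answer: $37851$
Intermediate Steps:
$\left(-412 + v{\left(15 \right)}\right) \left(-93\right) = \left(-412 + \left(20 - 15\right)\right) \left(-93\right) = \left(-412 + 5\right) \left(-93\right) = \left(-407\right) \left(-93\right) = 37851$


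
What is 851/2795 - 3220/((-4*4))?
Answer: 2253379/11180 ≈ 201.55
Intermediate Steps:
851/2795 - 3220/((-4*4)) = 851*(1/2795) - 3220/(-16) = 851/2795 - 3220*(-1/16) = 851/2795 + 805/4 = 2253379/11180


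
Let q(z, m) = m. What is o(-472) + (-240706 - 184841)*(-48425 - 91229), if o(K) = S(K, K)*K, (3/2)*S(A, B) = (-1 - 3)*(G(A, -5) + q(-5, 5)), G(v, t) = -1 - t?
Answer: 59429352066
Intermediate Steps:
S(A, B) = -24 (S(A, B) = 2*((-1 - 3)*((-1 - 1*(-5)) + 5))/3 = 2*(-4*((-1 + 5) + 5))/3 = 2*(-4*(4 + 5))/3 = 2*(-4*9)/3 = (2/3)*(-36) = -24)
o(K) = -24*K
o(-472) + (-240706 - 184841)*(-48425 - 91229) = -24*(-472) + (-240706 - 184841)*(-48425 - 91229) = 11328 - 425547*(-139654) = 11328 + 59429340738 = 59429352066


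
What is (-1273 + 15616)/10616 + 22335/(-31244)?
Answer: 52756083/82921576 ≈ 0.63622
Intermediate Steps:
(-1273 + 15616)/10616 + 22335/(-31244) = 14343*(1/10616) + 22335*(-1/31244) = 14343/10616 - 22335/31244 = 52756083/82921576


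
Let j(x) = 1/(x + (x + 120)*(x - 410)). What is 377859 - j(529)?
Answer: 29382315839/77760 ≈ 3.7786e+5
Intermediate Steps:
j(x) = 1/(x + (-410 + x)*(120 + x)) (j(x) = 1/(x + (120 + x)*(-410 + x)) = 1/(x + (-410 + x)*(120 + x)))
377859 - j(529) = 377859 - 1/(-49200 + 529² - 289*529) = 377859 - 1/(-49200 + 279841 - 152881) = 377859 - 1/77760 = 29382315839/77760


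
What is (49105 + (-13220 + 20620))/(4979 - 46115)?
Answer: -18835/13712 ≈ -1.3736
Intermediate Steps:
(49105 + (-13220 + 20620))/(4979 - 46115) = (49105 + 7400)/(-41136) = 56505*(-1/41136) = -18835/13712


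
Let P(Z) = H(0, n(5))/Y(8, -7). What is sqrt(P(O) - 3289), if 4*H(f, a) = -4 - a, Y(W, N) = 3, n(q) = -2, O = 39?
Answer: I*sqrt(118410)/6 ≈ 57.351*I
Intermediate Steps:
H(f, a) = -1 - a/4 (H(f, a) = (-4 - a)/4 = -1 - a/4)
P(Z) = -1/6 (P(Z) = (-1 - 1/4*(-2))/3 = (-1 + 1/2)*(1/3) = -1/2*1/3 = -1/6)
sqrt(P(O) - 3289) = sqrt(-1/6 - 3289) = sqrt(-19735/6) = I*sqrt(118410)/6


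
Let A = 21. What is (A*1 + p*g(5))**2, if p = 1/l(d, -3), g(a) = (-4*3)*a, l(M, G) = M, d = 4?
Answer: 36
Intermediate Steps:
g(a) = -12*a
p = 1/4 ≈ 0.25000
(A*1 + p*g(5))**2 = (21*1 + (-12*5)/4)**2 = (21 + (1/4)*(-60))**2 = (21 - 15)**2 = 6**2 = 36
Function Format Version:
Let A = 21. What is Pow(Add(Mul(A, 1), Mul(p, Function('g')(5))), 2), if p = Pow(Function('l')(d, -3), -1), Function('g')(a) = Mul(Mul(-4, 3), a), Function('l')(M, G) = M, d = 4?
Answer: 36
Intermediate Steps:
Function('g')(a) = Mul(-12, a)
p = Rational(1, 4) (p = Pow(4, -1) = Rational(1, 4) ≈ 0.25000)
Pow(Add(Mul(A, 1), Mul(p, Function('g')(5))), 2) = Pow(Add(Mul(21, 1), Mul(Rational(1, 4), Mul(-12, 5))), 2) = Pow(Add(21, Mul(Rational(1, 4), -60)), 2) = Pow(Add(21, -15), 2) = Pow(6, 2) = 36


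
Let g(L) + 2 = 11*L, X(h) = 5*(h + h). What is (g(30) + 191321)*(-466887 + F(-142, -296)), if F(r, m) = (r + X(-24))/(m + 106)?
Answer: -8500413928026/95 ≈ -8.9478e+10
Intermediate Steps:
X(h) = 10*h (X(h) = 5*(2*h) = 10*h)
g(L) = -2 + 11*L
F(r, m) = (-240 + r)/(106 + m) (F(r, m) = (r + 10*(-24))/(m + 106) = (r - 240)/(106 + m) = (-240 + r)/(106 + m))
(g(30) + 191321)*(-466887 + F(-142, -296)) = ((-2 + 11*30) + 191321)*(-466887 + (-240 - 142)/(106 - 296)) = ((-2 + 330) + 191321)*(-466887 - 382/(-190)) = (328 + 191321)*(-466887 - 1/190*(-382)) = 191649*(-466887 + 191/95) = 191649*(-44354074/95) = -8500413928026/95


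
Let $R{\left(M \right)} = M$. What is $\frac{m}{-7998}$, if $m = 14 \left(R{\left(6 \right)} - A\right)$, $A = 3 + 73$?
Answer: $\frac{490}{3999} \approx 0.12253$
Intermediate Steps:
$A = 76$
$m = -980$ ($m = 14 \left(6 - 76\right) = 14 \left(-70\right) = -980$)
$\frac{m}{-7998} = - \frac{980}{-7998} = \left(-980\right) \left(- \frac{1}{7998}\right) = \frac{490}{3999}$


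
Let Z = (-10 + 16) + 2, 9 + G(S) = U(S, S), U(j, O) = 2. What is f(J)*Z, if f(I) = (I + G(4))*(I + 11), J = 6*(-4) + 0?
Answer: 3224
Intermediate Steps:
J = -24 (J = -24 + 0 = -24)
G(S) = -7 (G(S) = -9 + 2 = -7)
Z = 8 (Z = 6 + 2 = 8)
f(I) = (-7 + I)*(11 + I) (f(I) = (I - 7)*(I + 11) = (-7 + I)*(11 + I))
f(J)*Z = (-77 + (-24)² + 4*(-24))*8 = (-77 + 576 - 96)*8 = 403*8 = 3224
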